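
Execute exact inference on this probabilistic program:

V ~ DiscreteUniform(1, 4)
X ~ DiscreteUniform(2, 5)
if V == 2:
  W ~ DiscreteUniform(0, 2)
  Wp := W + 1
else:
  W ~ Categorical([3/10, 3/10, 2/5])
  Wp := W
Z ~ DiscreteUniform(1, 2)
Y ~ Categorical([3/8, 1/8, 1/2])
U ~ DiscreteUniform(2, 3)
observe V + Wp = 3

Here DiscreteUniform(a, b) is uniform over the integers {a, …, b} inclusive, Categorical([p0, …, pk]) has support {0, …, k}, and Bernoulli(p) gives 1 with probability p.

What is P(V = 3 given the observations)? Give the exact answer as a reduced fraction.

Enumerate traces; 144 have nonzero weight after conditioning:
  (V=1, X=2, W=2, Z=1, Y=0, U=2) weight 3/1280
  (V=1, X=2, W=2, Z=1, Y=0, U=3) weight 3/1280
  (V=1, X=2, W=2, Z=1, Y=1, U=2) weight 1/1280
  (V=1, X=2, W=2, Z=1, Y=1, U=3) weight 1/1280
  (V=1, X=2, W=2, Z=1, Y=2, U=2) weight 1/320
  (V=1, X=2, W=2, Z=1, Y=2, U=3) weight 1/320
  (V=1, X=2, W=2, Z=2, Y=0, U=2) weight 3/1280
  (V=1, X=2, W=2, Z=2, Y=0, U=3) weight 3/1280
  (V=2, X=2, W=0, Z=1, Y=0, U=2) weight 1/512
  (V=3, X=2, W=0, Z=1, Y=0, U=2) weight 9/5120
  … 134 more
Group by V:
  weight(V=1) = 1/10
  weight(V=2) = 1/12
  weight(V=3) = 3/40
Total weight = 1/10 + 1/12 + 3/40 = 31/120
P(V=1 | obs) = 1/10 / 31/120 = 12/31
P(V=2 | obs) = 1/12 / 31/120 = 10/31
P(V=3 | obs) = 3/40 / 31/120 = 9/31

P(V = 3 | obs) = 9/31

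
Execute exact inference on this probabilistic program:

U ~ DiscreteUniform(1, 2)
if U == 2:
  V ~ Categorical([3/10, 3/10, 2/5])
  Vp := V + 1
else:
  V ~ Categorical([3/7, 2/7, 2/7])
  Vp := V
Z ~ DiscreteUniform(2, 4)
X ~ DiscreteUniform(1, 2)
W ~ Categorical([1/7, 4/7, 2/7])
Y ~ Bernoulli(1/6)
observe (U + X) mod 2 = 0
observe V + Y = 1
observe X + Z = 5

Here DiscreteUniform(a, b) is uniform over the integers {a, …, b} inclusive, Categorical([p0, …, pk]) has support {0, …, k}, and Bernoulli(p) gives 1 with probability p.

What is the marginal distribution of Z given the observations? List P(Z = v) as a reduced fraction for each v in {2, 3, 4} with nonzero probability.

Enumerate traces; 12 have nonzero weight after conditioning:
  (U=1, V=0, Z=4, X=1, W=0, Y=1) weight 1/1176
  (U=1, V=0, Z=4, X=1, W=1, Y=1) weight 1/294
  (U=1, V=0, Z=4, X=1, W=2, Y=1) weight 1/588
  (U=1, V=1, Z=4, X=1, W=0, Y=0) weight 5/1764
  (U=1, V=1, Z=4, X=1, W=1, Y=0) weight 5/441
  (U=1, V=1, Z=4, X=1, W=2, Y=0) weight 5/882
  (U=2, V=0, Z=3, X=2, W=0, Y=1) weight 1/1680
  (U=2, V=0, Z=3, X=2, W=1, Y=1) weight 1/420
  … 4 more
Group by Z:
  weight(Z=3) = 1/40
  weight(Z=4) = 13/504
Total weight = 1/40 + 13/504 = 16/315
P(Z=3 | obs) = 1/40 / 16/315 = 63/128
P(Z=4 | obs) = 13/504 / 16/315 = 65/128

P(Z=3) = 63/128, P(Z=4) = 65/128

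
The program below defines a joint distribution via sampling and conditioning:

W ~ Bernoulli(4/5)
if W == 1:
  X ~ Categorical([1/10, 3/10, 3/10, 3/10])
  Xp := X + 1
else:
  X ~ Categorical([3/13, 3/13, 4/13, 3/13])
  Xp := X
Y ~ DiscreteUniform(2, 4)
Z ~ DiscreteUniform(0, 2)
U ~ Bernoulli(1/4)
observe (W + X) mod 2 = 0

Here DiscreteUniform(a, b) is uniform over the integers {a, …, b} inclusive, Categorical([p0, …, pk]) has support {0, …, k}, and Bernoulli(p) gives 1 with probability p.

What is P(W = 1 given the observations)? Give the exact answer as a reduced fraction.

Enumerate traces; 72 have nonzero weight after conditioning:
  (W=0, X=0, Y=2, Z=0, U=0) weight 1/260
  (W=0, X=0, Y=2, Z=0, U=1) weight 1/780
  (W=0, X=0, Y=2, Z=1, U=0) weight 1/260
  (W=0, X=0, Y=2, Z=1, U=1) weight 1/780
  (W=0, X=0, Y=2, Z=2, U=0) weight 1/260
  (W=0, X=0, Y=2, Z=2, U=1) weight 1/780
  (W=0, X=0, Y=3, Z=0, U=0) weight 1/260
  (W=0, X=0, Y=3, Z=0, U=1) weight 1/780
  (W=1, X=1, Y=2, Z=0, U=0) weight 1/50
  … 63 more
Group by W:
  weight(W=0) = 7/65
  weight(W=1) = 12/25
Total weight = 7/65 + 12/25 = 191/325
P(W=0 | obs) = 7/65 / 191/325 = 35/191
P(W=1 | obs) = 12/25 / 191/325 = 156/191

P(W = 1 | obs) = 156/191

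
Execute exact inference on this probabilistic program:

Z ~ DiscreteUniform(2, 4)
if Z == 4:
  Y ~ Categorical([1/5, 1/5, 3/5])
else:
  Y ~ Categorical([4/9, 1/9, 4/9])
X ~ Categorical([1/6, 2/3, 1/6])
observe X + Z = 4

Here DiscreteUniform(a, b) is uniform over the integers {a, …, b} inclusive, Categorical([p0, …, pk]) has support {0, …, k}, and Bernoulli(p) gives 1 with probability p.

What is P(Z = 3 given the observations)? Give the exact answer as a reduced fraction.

P(Z = 3 | obs) = 2/3

Enumerate traces; 9 have nonzero weight after conditioning:
  (Z=2, Y=0, X=2) weight 2/81
  (Z=2, Y=1, X=2) weight 1/162
  (Z=2, Y=2, X=2) weight 2/81
  (Z=3, Y=0, X=1) weight 8/81
  (Z=3, Y=1, X=1) weight 2/81
  (Z=3, Y=2, X=1) weight 8/81
  (Z=4, Y=0, X=0) weight 1/90
  (Z=4, Y=1, X=0) weight 1/90
  … 1 more
Group by Z:
  weight(Z=2) = 1/18
  weight(Z=3) = 2/9
  weight(Z=4) = 1/18
Total weight = 1/18 + 2/9 + 1/18 = 1/3
P(Z=2 | obs) = 1/18 / 1/3 = 1/6
P(Z=3 | obs) = 2/9 / 1/3 = 2/3
P(Z=4 | obs) = 1/18 / 1/3 = 1/6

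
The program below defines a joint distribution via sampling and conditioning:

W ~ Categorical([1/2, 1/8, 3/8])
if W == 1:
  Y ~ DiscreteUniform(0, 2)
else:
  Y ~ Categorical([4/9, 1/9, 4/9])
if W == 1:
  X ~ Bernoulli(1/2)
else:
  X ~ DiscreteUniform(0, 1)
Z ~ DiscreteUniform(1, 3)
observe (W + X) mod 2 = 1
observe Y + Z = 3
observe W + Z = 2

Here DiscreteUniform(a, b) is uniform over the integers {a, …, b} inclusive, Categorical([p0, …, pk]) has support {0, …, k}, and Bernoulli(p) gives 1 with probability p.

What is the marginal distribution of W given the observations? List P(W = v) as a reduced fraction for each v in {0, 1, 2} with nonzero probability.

Enumerate traces; 2 have nonzero weight after conditioning:
  (W=0, Y=1, X=1, Z=2) weight 1/108
  (W=1, Y=2, X=0, Z=1) weight 1/144
Group by W:
  weight(W=0) = 1/108
  weight(W=1) = 1/144
Total weight = 1/108 + 1/144 = 7/432
P(W=0 | obs) = 1/108 / 7/432 = 4/7
P(W=1 | obs) = 1/144 / 7/432 = 3/7

P(W=0) = 4/7, P(W=1) = 3/7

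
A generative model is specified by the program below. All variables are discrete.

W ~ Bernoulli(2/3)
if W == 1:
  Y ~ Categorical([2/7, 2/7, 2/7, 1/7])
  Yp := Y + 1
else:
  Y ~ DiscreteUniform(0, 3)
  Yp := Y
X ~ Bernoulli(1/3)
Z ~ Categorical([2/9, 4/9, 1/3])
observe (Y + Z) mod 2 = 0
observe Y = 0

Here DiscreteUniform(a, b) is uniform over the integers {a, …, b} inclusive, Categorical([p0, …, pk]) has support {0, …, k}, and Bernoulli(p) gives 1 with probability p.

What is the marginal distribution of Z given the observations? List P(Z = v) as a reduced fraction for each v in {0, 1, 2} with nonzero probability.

Enumerate traces; 8 have nonzero weight after conditioning:
  (W=0, Y=0, X=0, Z=0) weight 1/81
  (W=0, Y=0, X=0, Z=2) weight 1/54
  (W=0, Y=0, X=1, Z=0) weight 1/162
  (W=0, Y=0, X=1, Z=2) weight 1/108
  (W=1, Y=0, X=0, Z=0) weight 16/567
  (W=1, Y=0, X=0, Z=2) weight 8/189
  (W=1, Y=0, X=1, Z=0) weight 8/567
  (W=1, Y=0, X=1, Z=2) weight 4/189
Group by Z:
  weight(Z=0) = 23/378
  weight(Z=2) = 23/252
Total weight = 23/378 + 23/252 = 115/756
P(Z=0 | obs) = 23/378 / 115/756 = 2/5
P(Z=2 | obs) = 23/252 / 115/756 = 3/5

P(Z=0) = 2/5, P(Z=2) = 3/5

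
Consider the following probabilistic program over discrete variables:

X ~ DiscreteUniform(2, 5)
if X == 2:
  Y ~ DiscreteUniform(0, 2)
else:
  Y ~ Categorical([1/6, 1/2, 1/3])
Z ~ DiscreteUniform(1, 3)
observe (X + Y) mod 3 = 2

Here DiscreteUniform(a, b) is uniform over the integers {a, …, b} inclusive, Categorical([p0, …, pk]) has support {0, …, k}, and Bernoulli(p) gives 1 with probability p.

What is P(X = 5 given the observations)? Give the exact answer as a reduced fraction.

Enumerate traces; 12 have nonzero weight after conditioning:
  (X=2, Y=0, Z=1) weight 1/36
  (X=2, Y=0, Z=2) weight 1/36
  (X=2, Y=0, Z=3) weight 1/36
  (X=3, Y=2, Z=1) weight 1/36
  (X=3, Y=2, Z=2) weight 1/36
  (X=3, Y=2, Z=3) weight 1/36
  (X=4, Y=1, Z=1) weight 1/24
  (X=4, Y=1, Z=2) weight 1/24
  (X=5, Y=0, Z=1) weight 1/72
  … 3 more
Group by X:
  weight(X=2) = 1/12
  weight(X=3) = 1/12
  weight(X=4) = 1/8
  weight(X=5) = 1/24
Total weight = 1/12 + 1/12 + 1/8 + 1/24 = 1/3
P(X=2 | obs) = 1/12 / 1/3 = 1/4
P(X=3 | obs) = 1/12 / 1/3 = 1/4
P(X=4 | obs) = 1/8 / 1/3 = 3/8
P(X=5 | obs) = 1/24 / 1/3 = 1/8

P(X = 5 | obs) = 1/8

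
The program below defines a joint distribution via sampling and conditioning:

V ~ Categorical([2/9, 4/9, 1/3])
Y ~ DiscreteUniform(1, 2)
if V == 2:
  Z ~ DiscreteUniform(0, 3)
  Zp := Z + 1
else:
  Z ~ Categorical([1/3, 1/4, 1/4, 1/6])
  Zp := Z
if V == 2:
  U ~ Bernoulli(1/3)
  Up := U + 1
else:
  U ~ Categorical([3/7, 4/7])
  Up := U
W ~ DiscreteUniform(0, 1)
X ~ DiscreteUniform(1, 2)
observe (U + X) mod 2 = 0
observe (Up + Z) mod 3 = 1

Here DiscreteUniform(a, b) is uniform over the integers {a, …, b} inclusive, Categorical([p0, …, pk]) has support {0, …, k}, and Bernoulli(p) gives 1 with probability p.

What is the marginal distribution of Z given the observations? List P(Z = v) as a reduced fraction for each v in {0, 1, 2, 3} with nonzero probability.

Enumerate traces; 36 have nonzero weight after conditioning:
  (V=0, Y=1, Z=0, U=1, W=0, X=1) weight 1/189
  (V=0, Y=1, Z=0, U=1, W=1, X=1) weight 1/189
  (V=0, Y=1, Z=1, U=0, W=0, X=2) weight 1/336
  (V=0, Y=1, Z=1, U=0, W=1, X=2) weight 1/336
  (V=0, Y=1, Z=3, U=1, W=0, X=1) weight 1/378
  (V=0, Y=1, Z=3, U=1, W=1, X=1) weight 1/378
  (V=0, Y=2, Z=0, U=1, W=0, X=1) weight 1/189
  (V=0, Y=2, Z=0, U=1, W=1, X=1) weight 1/189
  (V=2, Y=1, Z=2, U=1, W=0, X=1) weight 1/288
  … 27 more
Group by Z:
  weight(Z=0) = 23/252
  weight(Z=1) = 1/28
  weight(Z=2) = 1/72
  weight(Z=3) = 5/84
Total weight = 23/252 + 1/28 + 1/72 + 5/84 = 101/504
P(Z=0 | obs) = 23/252 / 101/504 = 46/101
P(Z=1 | obs) = 1/28 / 101/504 = 18/101
P(Z=2 | obs) = 1/72 / 101/504 = 7/101
P(Z=3 | obs) = 5/84 / 101/504 = 30/101

P(Z=0) = 46/101, P(Z=1) = 18/101, P(Z=2) = 7/101, P(Z=3) = 30/101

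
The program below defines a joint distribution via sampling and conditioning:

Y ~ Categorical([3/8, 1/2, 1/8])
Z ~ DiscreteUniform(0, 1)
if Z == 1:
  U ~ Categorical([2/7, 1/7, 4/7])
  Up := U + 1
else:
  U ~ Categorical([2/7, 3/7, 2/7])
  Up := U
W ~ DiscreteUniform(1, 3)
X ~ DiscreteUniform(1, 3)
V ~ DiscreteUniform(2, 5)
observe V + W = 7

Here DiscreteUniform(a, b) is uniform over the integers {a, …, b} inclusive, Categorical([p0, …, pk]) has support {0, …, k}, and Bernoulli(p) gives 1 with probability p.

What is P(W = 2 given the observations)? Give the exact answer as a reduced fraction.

Enumerate traces; 108 have nonzero weight after conditioning:
  (Y=0, Z=0, U=0, W=2, X=1, V=5) weight 1/672
  (Y=0, Z=0, U=0, W=2, X=2, V=5) weight 1/672
  (Y=0, Z=0, U=0, W=2, X=3, V=5) weight 1/672
  (Y=0, Z=0, U=0, W=3, X=1, V=4) weight 1/672
  (Y=0, Z=0, U=0, W=3, X=2, V=4) weight 1/672
  (Y=0, Z=0, U=0, W=3, X=3, V=4) weight 1/672
  (Y=0, Z=0, U=1, W=2, X=1, V=5) weight 1/448
  (Y=0, Z=0, U=1, W=2, X=2, V=5) weight 1/448
  … 100 more
Group by W:
  weight(W=2) = 1/12
  weight(W=3) = 1/12
Total weight = 1/12 + 1/12 = 1/6
P(W=2 | obs) = 1/12 / 1/6 = 1/2
P(W=3 | obs) = 1/12 / 1/6 = 1/2

P(W = 2 | obs) = 1/2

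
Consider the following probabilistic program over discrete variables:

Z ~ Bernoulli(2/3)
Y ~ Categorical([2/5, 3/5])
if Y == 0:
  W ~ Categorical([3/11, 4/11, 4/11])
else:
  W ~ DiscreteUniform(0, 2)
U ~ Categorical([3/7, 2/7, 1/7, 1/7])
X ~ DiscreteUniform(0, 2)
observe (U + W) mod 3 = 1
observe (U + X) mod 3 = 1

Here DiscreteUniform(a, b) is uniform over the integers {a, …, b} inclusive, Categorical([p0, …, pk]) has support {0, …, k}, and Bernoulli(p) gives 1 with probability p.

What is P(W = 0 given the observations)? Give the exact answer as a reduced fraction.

P(W = 0 | obs) = 34/129

Enumerate traces; 16 have nonzero weight after conditioning:
  (Z=0, Y=0, W=0, U=1, X=0) weight 4/1155
  (Z=0, Y=0, W=1, U=0, X=1) weight 8/1155
  (Z=0, Y=0, W=1, U=3, X=1) weight 8/3465
  (Z=0, Y=0, W=2, U=2, X=2) weight 8/3465
  (Z=0, Y=1, W=0, U=1, X=0) weight 2/315
  (Z=0, Y=1, W=1, U=0, X=1) weight 1/105
  (Z=0, Y=1, W=1, U=3, X=1) weight 1/315
  (Z=0, Y=1, W=2, U=2, X=2) weight 1/315
  … 8 more
Group by W:
  weight(W=0) = 34/1155
  weight(W=1) = 76/1155
  weight(W=2) = 19/1155
Total weight = 34/1155 + 76/1155 + 19/1155 = 43/385
P(W=0 | obs) = 34/1155 / 43/385 = 34/129
P(W=1 | obs) = 76/1155 / 43/385 = 76/129
P(W=2 | obs) = 19/1155 / 43/385 = 19/129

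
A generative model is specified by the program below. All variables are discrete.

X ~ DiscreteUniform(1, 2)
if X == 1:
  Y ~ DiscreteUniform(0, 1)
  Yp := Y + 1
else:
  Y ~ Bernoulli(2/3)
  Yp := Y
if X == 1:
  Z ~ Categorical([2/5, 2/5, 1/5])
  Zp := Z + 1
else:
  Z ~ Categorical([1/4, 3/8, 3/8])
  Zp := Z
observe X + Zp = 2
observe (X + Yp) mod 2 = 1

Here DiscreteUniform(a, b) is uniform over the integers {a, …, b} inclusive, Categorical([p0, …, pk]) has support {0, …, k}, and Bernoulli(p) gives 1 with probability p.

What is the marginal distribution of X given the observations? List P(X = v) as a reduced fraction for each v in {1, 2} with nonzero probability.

Enumerate traces; 2 have nonzero weight after conditioning:
  (X=1, Y=1, Z=0) weight 1/10
  (X=2, Y=1, Z=0) weight 1/12
Group by X:
  weight(X=1) = 1/10
  weight(X=2) = 1/12
Total weight = 1/10 + 1/12 = 11/60
P(X=1 | obs) = 1/10 / 11/60 = 6/11
P(X=2 | obs) = 1/12 / 11/60 = 5/11

P(X=1) = 6/11, P(X=2) = 5/11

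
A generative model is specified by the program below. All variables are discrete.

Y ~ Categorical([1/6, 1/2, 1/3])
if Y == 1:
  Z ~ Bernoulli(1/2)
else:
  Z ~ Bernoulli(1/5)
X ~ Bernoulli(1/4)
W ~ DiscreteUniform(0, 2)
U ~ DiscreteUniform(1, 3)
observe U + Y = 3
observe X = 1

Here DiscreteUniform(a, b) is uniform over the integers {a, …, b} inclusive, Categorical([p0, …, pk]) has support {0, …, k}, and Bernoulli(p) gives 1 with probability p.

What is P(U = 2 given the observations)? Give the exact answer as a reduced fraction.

Enumerate traces; 18 have nonzero weight after conditioning:
  (Y=0, Z=0, X=1, W=0, U=3) weight 1/270
  (Y=0, Z=0, X=1, W=1, U=3) weight 1/270
  (Y=0, Z=0, X=1, W=2, U=3) weight 1/270
  (Y=0, Z=1, X=1, W=0, U=3) weight 1/1080
  (Y=0, Z=1, X=1, W=1, U=3) weight 1/1080
  (Y=0, Z=1, X=1, W=2, U=3) weight 1/1080
  (Y=1, Z=0, X=1, W=0, U=2) weight 1/144
  (Y=1, Z=0, X=1, W=1, U=2) weight 1/144
  (Y=2, Z=0, X=1, W=0, U=1) weight 1/135
  … 9 more
Group by U:
  weight(U=1) = 1/36
  weight(U=2) = 1/24
  weight(U=3) = 1/72
Total weight = 1/36 + 1/24 + 1/72 = 1/12
P(U=1 | obs) = 1/36 / 1/12 = 1/3
P(U=2 | obs) = 1/24 / 1/12 = 1/2
P(U=3 | obs) = 1/72 / 1/12 = 1/6

P(U = 2 | obs) = 1/2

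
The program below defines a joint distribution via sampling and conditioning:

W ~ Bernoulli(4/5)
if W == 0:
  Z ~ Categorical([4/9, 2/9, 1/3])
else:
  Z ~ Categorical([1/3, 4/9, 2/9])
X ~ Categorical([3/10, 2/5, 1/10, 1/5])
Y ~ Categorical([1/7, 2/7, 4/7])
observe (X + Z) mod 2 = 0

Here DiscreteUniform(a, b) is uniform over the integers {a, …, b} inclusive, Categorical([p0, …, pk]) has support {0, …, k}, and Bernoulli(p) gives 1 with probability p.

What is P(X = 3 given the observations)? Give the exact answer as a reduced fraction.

Enumerate traces; 36 have nonzero weight after conditioning:
  (W=0, Z=0, X=0, Y=0) weight 2/525
  (W=0, Z=0, X=0, Y=1) weight 4/525
  (W=0, Z=0, X=0, Y=2) weight 8/525
  (W=0, Z=0, X=2, Y=0) weight 2/1575
  (W=0, Z=0, X=2, Y=1) weight 4/1575
  (W=0, Z=0, X=2, Y=2) weight 8/1575
  (W=0, Z=1, X=1, Y=0) weight 4/1575
  (W=0, Z=1, X=1, Y=1) weight 8/1575
  (W=0, Z=1, X=3, Y=0) weight 2/1575
  … 27 more
Group by X:
  weight(X=0) = 9/50
  weight(X=1) = 4/25
  weight(X=2) = 3/50
  weight(X=3) = 2/25
Total weight = 9/50 + 4/25 + 3/50 + 2/25 = 12/25
P(X=0 | obs) = 9/50 / 12/25 = 3/8
P(X=1 | obs) = 4/25 / 12/25 = 1/3
P(X=2 | obs) = 3/50 / 12/25 = 1/8
P(X=3 | obs) = 2/25 / 12/25 = 1/6

P(X = 3 | obs) = 1/6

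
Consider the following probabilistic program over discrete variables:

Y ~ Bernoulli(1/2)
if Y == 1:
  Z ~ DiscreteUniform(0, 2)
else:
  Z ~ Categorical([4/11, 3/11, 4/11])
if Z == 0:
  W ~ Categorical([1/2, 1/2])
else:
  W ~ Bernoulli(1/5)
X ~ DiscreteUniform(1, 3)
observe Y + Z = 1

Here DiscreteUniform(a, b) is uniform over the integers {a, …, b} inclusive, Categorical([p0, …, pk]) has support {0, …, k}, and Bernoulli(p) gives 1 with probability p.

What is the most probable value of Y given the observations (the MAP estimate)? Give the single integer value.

Enumerate traces; 12 have nonzero weight after conditioning:
  (Y=0, Z=1, W=0, X=1) weight 2/55
  (Y=0, Z=1, W=0, X=2) weight 2/55
  (Y=0, Z=1, W=0, X=3) weight 2/55
  (Y=0, Z=1, W=1, X=1) weight 1/110
  (Y=0, Z=1, W=1, X=2) weight 1/110
  (Y=0, Z=1, W=1, X=3) weight 1/110
  (Y=1, Z=0, W=0, X=1) weight 1/36
  (Y=1, Z=0, W=0, X=2) weight 1/36
  … 4 more
Group by Y:
  weight(Y=0) = 3/22
  weight(Y=1) = 1/6
Total weight = 3/22 + 1/6 = 10/33
P(Y=0 | obs) = 3/22 / 10/33 = 9/20
P(Y=1 | obs) = 1/6 / 10/33 = 11/20
argmax = 1

argmax_v P(Y = v | obs) = 1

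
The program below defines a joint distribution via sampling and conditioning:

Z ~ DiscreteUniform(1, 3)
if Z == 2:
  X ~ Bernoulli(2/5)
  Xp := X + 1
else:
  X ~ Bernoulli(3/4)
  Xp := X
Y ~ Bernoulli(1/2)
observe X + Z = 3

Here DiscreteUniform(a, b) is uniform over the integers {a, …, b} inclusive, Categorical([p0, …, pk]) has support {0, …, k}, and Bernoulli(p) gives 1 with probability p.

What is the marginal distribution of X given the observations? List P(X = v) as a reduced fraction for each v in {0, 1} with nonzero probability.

Enumerate traces; 4 have nonzero weight after conditioning:
  (Z=2, X=1, Y=0) weight 1/15
  (Z=2, X=1, Y=1) weight 1/15
  (Z=3, X=0, Y=0) weight 1/24
  (Z=3, X=0, Y=1) weight 1/24
Group by X:
  weight(X=0) = 1/12
  weight(X=1) = 2/15
Total weight = 1/12 + 2/15 = 13/60
P(X=0 | obs) = 1/12 / 13/60 = 5/13
P(X=1 | obs) = 2/15 / 13/60 = 8/13

P(X=0) = 5/13, P(X=1) = 8/13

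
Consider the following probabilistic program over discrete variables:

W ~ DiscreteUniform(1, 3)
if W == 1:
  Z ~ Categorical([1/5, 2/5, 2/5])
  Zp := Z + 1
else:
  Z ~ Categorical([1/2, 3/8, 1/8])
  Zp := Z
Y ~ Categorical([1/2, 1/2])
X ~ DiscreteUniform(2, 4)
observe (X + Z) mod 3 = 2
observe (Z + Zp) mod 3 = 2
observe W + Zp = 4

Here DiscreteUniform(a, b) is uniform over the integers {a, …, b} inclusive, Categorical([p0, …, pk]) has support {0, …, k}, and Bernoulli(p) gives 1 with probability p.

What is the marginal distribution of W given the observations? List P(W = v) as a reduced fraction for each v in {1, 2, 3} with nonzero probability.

P(W=1) = 16/31, P(W=3) = 15/31

Enumerate traces; 4 have nonzero weight after conditioning:
  (W=1, Z=2, Y=0, X=3) weight 1/45
  (W=1, Z=2, Y=1, X=3) weight 1/45
  (W=3, Z=1, Y=0, X=4) weight 1/48
  (W=3, Z=1, Y=1, X=4) weight 1/48
Group by W:
  weight(W=1) = 2/45
  weight(W=3) = 1/24
Total weight = 2/45 + 1/24 = 31/360
P(W=1 | obs) = 2/45 / 31/360 = 16/31
P(W=3 | obs) = 1/24 / 31/360 = 15/31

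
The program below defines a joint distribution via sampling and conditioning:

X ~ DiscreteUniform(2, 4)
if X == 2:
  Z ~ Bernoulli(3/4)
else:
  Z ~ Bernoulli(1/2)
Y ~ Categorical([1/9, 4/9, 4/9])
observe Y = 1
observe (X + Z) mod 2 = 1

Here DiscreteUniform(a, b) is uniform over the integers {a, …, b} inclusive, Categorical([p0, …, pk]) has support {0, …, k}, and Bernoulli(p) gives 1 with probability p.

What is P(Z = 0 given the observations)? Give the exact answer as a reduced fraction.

P(Z = 0 | obs) = 2/7

Enumerate traces; 3 have nonzero weight after conditioning:
  (X=2, Z=1, Y=1) weight 1/9
  (X=3, Z=0, Y=1) weight 2/27
  (X=4, Z=1, Y=1) weight 2/27
Group by Z:
  weight(Z=0) = 2/27
  weight(Z=1) = 5/27
Total weight = 2/27 + 5/27 = 7/27
P(Z=0 | obs) = 2/27 / 7/27 = 2/7
P(Z=1 | obs) = 5/27 / 7/27 = 5/7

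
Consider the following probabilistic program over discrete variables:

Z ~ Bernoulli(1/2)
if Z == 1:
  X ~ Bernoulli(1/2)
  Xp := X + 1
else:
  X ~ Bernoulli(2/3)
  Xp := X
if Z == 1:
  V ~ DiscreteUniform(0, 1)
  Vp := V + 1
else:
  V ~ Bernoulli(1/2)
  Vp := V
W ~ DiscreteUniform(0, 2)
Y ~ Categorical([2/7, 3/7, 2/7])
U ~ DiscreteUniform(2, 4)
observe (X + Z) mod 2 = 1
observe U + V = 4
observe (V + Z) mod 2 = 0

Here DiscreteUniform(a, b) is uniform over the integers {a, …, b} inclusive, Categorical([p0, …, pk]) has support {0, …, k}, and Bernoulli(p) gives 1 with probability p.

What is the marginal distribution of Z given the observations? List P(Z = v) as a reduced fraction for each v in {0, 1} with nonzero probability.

P(Z=0) = 4/7, P(Z=1) = 3/7

Enumerate traces; 18 have nonzero weight after conditioning:
  (Z=0, X=1, V=0, W=0, Y=0, U=4) weight 1/189
  (Z=0, X=1, V=0, W=0, Y=1, U=4) weight 1/126
  (Z=0, X=1, V=0, W=0, Y=2, U=4) weight 1/189
  (Z=0, X=1, V=0, W=1, Y=0, U=4) weight 1/189
  (Z=0, X=1, V=0, W=1, Y=1, U=4) weight 1/126
  (Z=0, X=1, V=0, W=1, Y=2, U=4) weight 1/189
  (Z=0, X=1, V=0, W=2, Y=0, U=4) weight 1/189
  (Z=0, X=1, V=0, W=2, Y=1, U=4) weight 1/126
  (Z=1, X=0, V=1, W=0, Y=0, U=3) weight 1/252
  … 9 more
Group by Z:
  weight(Z=0) = 1/18
  weight(Z=1) = 1/24
Total weight = 1/18 + 1/24 = 7/72
P(Z=0 | obs) = 1/18 / 7/72 = 4/7
P(Z=1 | obs) = 1/24 / 7/72 = 3/7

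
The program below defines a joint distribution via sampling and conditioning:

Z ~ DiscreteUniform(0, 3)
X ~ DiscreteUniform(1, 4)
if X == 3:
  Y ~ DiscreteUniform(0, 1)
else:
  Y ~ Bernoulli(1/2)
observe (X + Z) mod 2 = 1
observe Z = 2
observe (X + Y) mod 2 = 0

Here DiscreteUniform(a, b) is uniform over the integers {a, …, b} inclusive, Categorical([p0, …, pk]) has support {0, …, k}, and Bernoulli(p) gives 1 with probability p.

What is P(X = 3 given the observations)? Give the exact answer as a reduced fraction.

P(X = 3 | obs) = 1/2

Enumerate traces; 2 have nonzero weight after conditioning:
  (Z=2, X=1, Y=1) weight 1/32
  (Z=2, X=3, Y=1) weight 1/32
Group by X:
  weight(X=1) = 1/32
  weight(X=3) = 1/32
Total weight = 1/32 + 1/32 = 1/16
P(X=1 | obs) = 1/32 / 1/16 = 1/2
P(X=3 | obs) = 1/32 / 1/16 = 1/2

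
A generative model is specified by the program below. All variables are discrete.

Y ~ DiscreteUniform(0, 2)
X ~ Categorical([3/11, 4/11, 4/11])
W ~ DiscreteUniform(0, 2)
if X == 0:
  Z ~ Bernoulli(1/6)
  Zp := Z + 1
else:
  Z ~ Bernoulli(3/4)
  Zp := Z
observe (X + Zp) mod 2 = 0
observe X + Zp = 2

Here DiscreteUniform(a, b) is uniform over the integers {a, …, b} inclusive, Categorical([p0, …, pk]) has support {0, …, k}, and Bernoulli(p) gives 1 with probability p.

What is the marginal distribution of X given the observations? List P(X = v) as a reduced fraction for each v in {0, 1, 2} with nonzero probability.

Enumerate traces; 27 have nonzero weight after conditioning:
  (Y=0, X=0, W=0, Z=1) weight 1/198
  (Y=0, X=0, W=1, Z=1) weight 1/198
  (Y=0, X=0, W=2, Z=1) weight 1/198
  (Y=0, X=1, W=0, Z=1) weight 1/33
  (Y=0, X=1, W=1, Z=1) weight 1/33
  (Y=0, X=1, W=2, Z=1) weight 1/33
  (Y=0, X=2, W=0, Z=0) weight 1/99
  (Y=0, X=2, W=1, Z=0) weight 1/99
  … 19 more
Group by X:
  weight(X=0) = 1/22
  weight(X=1) = 3/11
  weight(X=2) = 1/11
Total weight = 1/22 + 3/11 + 1/11 = 9/22
P(X=0 | obs) = 1/22 / 9/22 = 1/9
P(X=1 | obs) = 3/11 / 9/22 = 2/3
P(X=2 | obs) = 1/11 / 9/22 = 2/9

P(X=0) = 1/9, P(X=1) = 2/3, P(X=2) = 2/9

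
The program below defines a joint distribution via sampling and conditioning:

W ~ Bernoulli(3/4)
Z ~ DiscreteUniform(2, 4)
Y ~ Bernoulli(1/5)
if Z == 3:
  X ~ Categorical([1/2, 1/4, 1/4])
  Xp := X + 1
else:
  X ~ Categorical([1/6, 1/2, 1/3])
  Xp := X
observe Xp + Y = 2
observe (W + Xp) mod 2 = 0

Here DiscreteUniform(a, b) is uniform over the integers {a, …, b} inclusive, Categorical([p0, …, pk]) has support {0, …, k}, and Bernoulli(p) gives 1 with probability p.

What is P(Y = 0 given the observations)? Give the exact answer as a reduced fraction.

Enumerate traces; 6 have nonzero weight after conditioning:
  (W=0, Z=2, Y=0, X=2) weight 1/45
  (W=0, Z=3, Y=0, X=1) weight 1/60
  (W=0, Z=4, Y=0, X=2) weight 1/45
  (W=1, Z=2, Y=1, X=1) weight 1/40
  (W=1, Z=3, Y=1, X=0) weight 1/40
  (W=1, Z=4, Y=1, X=1) weight 1/40
Group by Y:
  weight(Y=0) = 11/180
  weight(Y=1) = 3/40
Total weight = 11/180 + 3/40 = 49/360
P(Y=0 | obs) = 11/180 / 49/360 = 22/49
P(Y=1 | obs) = 3/40 / 49/360 = 27/49

P(Y = 0 | obs) = 22/49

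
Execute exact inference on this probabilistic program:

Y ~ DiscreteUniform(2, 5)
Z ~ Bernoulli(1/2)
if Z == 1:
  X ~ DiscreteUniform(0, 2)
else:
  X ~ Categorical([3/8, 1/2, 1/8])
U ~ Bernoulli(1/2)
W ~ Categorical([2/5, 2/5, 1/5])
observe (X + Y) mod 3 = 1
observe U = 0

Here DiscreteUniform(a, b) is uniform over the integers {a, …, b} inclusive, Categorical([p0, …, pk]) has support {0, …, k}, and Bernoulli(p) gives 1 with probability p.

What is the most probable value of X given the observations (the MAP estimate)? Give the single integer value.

Enumerate traces; 24 have nonzero weight after conditioning:
  (Y=2, Z=0, X=2, U=0, W=0) weight 1/320
  (Y=2, Z=0, X=2, U=0, W=1) weight 1/320
  (Y=2, Z=0, X=2, U=0, W=2) weight 1/640
  (Y=2, Z=1, X=2, U=0, W=0) weight 1/120
  (Y=2, Z=1, X=2, U=0, W=1) weight 1/120
  (Y=2, Z=1, X=2, U=0, W=2) weight 1/240
  (Y=3, Z=0, X=1, U=0, W=0) weight 1/80
  (Y=3, Z=0, X=1, U=0, W=1) weight 1/80
  (Y=4, Z=0, X=0, U=0, W=0) weight 3/320
  … 15 more
Group by X:
  weight(X=0) = 17/384
  weight(X=1) = 5/96
  weight(X=2) = 11/192
Total weight = 17/384 + 5/96 + 11/192 = 59/384
P(X=0 | obs) = 17/384 / 59/384 = 17/59
P(X=1 | obs) = 5/96 / 59/384 = 20/59
P(X=2 | obs) = 11/192 / 59/384 = 22/59
argmax = 2

argmax_v P(X = v | obs) = 2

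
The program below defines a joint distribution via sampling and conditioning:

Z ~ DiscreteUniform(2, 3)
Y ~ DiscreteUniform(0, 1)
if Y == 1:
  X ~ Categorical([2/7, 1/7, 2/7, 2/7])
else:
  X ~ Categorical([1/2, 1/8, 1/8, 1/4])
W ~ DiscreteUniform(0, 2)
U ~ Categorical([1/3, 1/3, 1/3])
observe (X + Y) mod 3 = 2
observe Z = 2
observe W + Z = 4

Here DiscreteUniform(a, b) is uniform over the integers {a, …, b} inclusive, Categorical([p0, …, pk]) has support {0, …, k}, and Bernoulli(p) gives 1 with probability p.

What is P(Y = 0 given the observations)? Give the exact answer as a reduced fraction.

Enumerate traces; 6 have nonzero weight after conditioning:
  (Z=2, Y=0, X=2, W=2, U=0) weight 1/288
  (Z=2, Y=0, X=2, W=2, U=1) weight 1/288
  (Z=2, Y=0, X=2, W=2, U=2) weight 1/288
  (Z=2, Y=1, X=1, W=2, U=0) weight 1/252
  (Z=2, Y=1, X=1, W=2, U=1) weight 1/252
  (Z=2, Y=1, X=1, W=2, U=2) weight 1/252
Group by Y:
  weight(Y=0) = 1/96
  weight(Y=1) = 1/84
Total weight = 1/96 + 1/84 = 5/224
P(Y=0 | obs) = 1/96 / 5/224 = 7/15
P(Y=1 | obs) = 1/84 / 5/224 = 8/15

P(Y = 0 | obs) = 7/15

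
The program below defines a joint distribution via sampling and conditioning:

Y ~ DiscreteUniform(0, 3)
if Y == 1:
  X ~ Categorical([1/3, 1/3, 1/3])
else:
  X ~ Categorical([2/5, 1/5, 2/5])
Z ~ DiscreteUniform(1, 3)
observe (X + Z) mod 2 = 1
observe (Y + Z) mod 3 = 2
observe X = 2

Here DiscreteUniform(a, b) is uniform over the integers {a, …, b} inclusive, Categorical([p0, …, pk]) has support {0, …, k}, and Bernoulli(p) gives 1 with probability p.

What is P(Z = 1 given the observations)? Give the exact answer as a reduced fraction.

Enumerate traces; 2 have nonzero weight after conditioning:
  (Y=1, X=2, Z=1) weight 1/36
  (Y=2, X=2, Z=3) weight 1/30
Group by Z:
  weight(Z=1) = 1/36
  weight(Z=3) = 1/30
Total weight = 1/36 + 1/30 = 11/180
P(Z=1 | obs) = 1/36 / 11/180 = 5/11
P(Z=3 | obs) = 1/30 / 11/180 = 6/11

P(Z = 1 | obs) = 5/11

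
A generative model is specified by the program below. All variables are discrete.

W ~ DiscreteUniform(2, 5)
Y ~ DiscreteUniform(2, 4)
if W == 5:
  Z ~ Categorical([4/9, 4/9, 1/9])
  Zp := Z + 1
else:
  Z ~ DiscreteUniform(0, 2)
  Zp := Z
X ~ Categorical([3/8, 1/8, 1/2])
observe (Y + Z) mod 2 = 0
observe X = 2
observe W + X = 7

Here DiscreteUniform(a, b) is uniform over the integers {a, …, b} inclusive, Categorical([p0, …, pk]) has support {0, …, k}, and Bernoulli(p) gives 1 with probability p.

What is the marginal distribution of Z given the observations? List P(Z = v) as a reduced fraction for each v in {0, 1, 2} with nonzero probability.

P(Z=0) = 4/7, P(Z=1) = 2/7, P(Z=2) = 1/7

Enumerate traces; 5 have nonzero weight after conditioning:
  (W=5, Y=2, Z=0, X=2) weight 1/54
  (W=5, Y=2, Z=2, X=2) weight 1/216
  (W=5, Y=3, Z=1, X=2) weight 1/54
  (W=5, Y=4, Z=0, X=2) weight 1/54
  (W=5, Y=4, Z=2, X=2) weight 1/216
Group by Z:
  weight(Z=0) = 1/27
  weight(Z=1) = 1/54
  weight(Z=2) = 1/108
Total weight = 1/27 + 1/54 + 1/108 = 7/108
P(Z=0 | obs) = 1/27 / 7/108 = 4/7
P(Z=1 | obs) = 1/54 / 7/108 = 2/7
P(Z=2 | obs) = 1/108 / 7/108 = 1/7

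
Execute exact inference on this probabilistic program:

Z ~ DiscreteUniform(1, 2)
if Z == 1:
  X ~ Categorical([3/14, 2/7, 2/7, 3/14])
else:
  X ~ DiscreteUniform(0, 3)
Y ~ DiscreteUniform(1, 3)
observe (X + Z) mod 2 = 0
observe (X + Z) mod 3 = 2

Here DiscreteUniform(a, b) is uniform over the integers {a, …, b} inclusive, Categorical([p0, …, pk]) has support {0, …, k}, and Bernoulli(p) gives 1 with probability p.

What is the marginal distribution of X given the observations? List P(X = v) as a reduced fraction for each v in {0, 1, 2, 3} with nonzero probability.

P(X=0) = 7/15, P(X=1) = 8/15

Enumerate traces; 6 have nonzero weight after conditioning:
  (Z=1, X=1, Y=1) weight 1/21
  (Z=1, X=1, Y=2) weight 1/21
  (Z=1, X=1, Y=3) weight 1/21
  (Z=2, X=0, Y=1) weight 1/24
  (Z=2, X=0, Y=2) weight 1/24
  (Z=2, X=0, Y=3) weight 1/24
Group by X:
  weight(X=0) = 1/8
  weight(X=1) = 1/7
Total weight = 1/8 + 1/7 = 15/56
P(X=0 | obs) = 1/8 / 15/56 = 7/15
P(X=1 | obs) = 1/7 / 15/56 = 8/15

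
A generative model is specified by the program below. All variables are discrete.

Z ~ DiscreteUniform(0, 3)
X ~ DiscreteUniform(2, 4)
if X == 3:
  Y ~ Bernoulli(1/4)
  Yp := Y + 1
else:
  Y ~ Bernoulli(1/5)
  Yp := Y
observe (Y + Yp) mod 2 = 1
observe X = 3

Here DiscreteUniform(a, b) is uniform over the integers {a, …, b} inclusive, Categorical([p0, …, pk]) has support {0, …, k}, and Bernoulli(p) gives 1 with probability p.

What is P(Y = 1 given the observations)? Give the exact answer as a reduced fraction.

Enumerate traces; 8 have nonzero weight after conditioning:
  (Z=0, X=3, Y=0) weight 1/16
  (Z=0, X=3, Y=1) weight 1/48
  (Z=1, X=3, Y=0) weight 1/16
  (Z=1, X=3, Y=1) weight 1/48
  (Z=2, X=3, Y=0) weight 1/16
  (Z=2, X=3, Y=1) weight 1/48
  (Z=3, X=3, Y=0) weight 1/16
  (Z=3, X=3, Y=1) weight 1/48
Group by Y:
  weight(Y=0) = 1/4
  weight(Y=1) = 1/12
Total weight = 1/4 + 1/12 = 1/3
P(Y=0 | obs) = 1/4 / 1/3 = 3/4
P(Y=1 | obs) = 1/12 / 1/3 = 1/4

P(Y = 1 | obs) = 1/4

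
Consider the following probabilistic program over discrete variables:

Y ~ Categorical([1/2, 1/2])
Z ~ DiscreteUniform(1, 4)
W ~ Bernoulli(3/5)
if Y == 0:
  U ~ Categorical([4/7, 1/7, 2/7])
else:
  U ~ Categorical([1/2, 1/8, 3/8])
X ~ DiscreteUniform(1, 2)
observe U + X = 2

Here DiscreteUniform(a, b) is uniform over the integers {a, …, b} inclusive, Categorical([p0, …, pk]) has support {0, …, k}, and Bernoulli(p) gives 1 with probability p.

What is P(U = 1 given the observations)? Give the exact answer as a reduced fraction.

Enumerate traces; 32 have nonzero weight after conditioning:
  (Y=0, Z=1, W=0, U=0, X=2) weight 1/70
  (Y=0, Z=1, W=0, U=1, X=1) weight 1/280
  (Y=0, Z=1, W=1, U=0, X=2) weight 3/140
  (Y=0, Z=1, W=1, U=1, X=1) weight 3/560
  (Y=0, Z=2, W=0, U=0, X=2) weight 1/70
  (Y=0, Z=2, W=0, U=1, X=1) weight 1/280
  (Y=0, Z=2, W=1, U=0, X=2) weight 3/140
  (Y=0, Z=2, W=1, U=1, X=1) weight 3/560
  … 24 more
Group by U:
  weight(U=0) = 15/56
  weight(U=1) = 15/224
Total weight = 15/56 + 15/224 = 75/224
P(U=0 | obs) = 15/56 / 75/224 = 4/5
P(U=1 | obs) = 15/224 / 75/224 = 1/5

P(U = 1 | obs) = 1/5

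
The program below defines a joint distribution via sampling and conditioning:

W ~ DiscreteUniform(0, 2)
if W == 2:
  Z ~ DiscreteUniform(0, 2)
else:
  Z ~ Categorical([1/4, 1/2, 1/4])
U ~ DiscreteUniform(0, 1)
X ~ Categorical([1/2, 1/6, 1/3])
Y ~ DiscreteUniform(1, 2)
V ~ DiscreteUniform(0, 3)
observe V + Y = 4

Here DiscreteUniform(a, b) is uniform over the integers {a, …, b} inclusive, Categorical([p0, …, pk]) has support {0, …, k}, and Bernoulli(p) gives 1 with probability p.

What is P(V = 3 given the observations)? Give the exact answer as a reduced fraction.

P(V = 3 | obs) = 1/2

Enumerate traces; 108 have nonzero weight after conditioning:
  (W=0, Z=0, U=0, X=0, Y=1, V=3) weight 1/384
  (W=0, Z=0, U=0, X=0, Y=2, V=2) weight 1/384
  (W=0, Z=0, U=0, X=1, Y=1, V=3) weight 1/1152
  (W=0, Z=0, U=0, X=1, Y=2, V=2) weight 1/1152
  (W=0, Z=0, U=0, X=2, Y=1, V=3) weight 1/576
  (W=0, Z=0, U=0, X=2, Y=2, V=2) weight 1/576
  (W=0, Z=0, U=1, X=0, Y=1, V=3) weight 1/384
  (W=0, Z=0, U=1, X=0, Y=2, V=2) weight 1/384
  … 100 more
Group by V:
  weight(V=2) = 1/8
  weight(V=3) = 1/8
Total weight = 1/8 + 1/8 = 1/4
P(V=2 | obs) = 1/8 / 1/4 = 1/2
P(V=3 | obs) = 1/8 / 1/4 = 1/2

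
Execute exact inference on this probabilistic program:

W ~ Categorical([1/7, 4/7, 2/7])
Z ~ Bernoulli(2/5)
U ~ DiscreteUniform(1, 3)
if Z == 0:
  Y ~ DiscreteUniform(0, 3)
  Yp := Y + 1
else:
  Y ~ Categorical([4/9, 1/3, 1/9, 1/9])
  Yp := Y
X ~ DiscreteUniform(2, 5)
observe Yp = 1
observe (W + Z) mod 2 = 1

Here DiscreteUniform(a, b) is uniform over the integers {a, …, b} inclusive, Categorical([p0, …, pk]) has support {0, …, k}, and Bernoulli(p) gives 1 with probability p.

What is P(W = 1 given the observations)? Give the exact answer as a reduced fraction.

Enumerate traces; 36 have nonzero weight after conditioning:
  (W=0, Z=1, U=1, Y=1, X=2) weight 1/630
  (W=0, Z=1, U=1, Y=1, X=3) weight 1/630
  (W=0, Z=1, U=1, Y=1, X=4) weight 1/630
  (W=0, Z=1, U=1, Y=1, X=5) weight 1/630
  (W=0, Z=1, U=2, Y=1, X=2) weight 1/630
  (W=0, Z=1, U=2, Y=1, X=3) weight 1/630
  (W=0, Z=1, U=2, Y=1, X=4) weight 1/630
  (W=0, Z=1, U=2, Y=1, X=5) weight 1/630
  (W=1, Z=0, U=1, Y=0, X=2) weight 1/140
  (W=2, Z=1, U=1, Y=1, X=2) weight 1/315
  … 26 more
Group by W:
  weight(W=0) = 2/105
  weight(W=1) = 3/35
  weight(W=2) = 4/105
Total weight = 2/105 + 3/35 + 4/105 = 1/7
P(W=0 | obs) = 2/105 / 1/7 = 2/15
P(W=1 | obs) = 3/35 / 1/7 = 3/5
P(W=2 | obs) = 4/105 / 1/7 = 4/15

P(W = 1 | obs) = 3/5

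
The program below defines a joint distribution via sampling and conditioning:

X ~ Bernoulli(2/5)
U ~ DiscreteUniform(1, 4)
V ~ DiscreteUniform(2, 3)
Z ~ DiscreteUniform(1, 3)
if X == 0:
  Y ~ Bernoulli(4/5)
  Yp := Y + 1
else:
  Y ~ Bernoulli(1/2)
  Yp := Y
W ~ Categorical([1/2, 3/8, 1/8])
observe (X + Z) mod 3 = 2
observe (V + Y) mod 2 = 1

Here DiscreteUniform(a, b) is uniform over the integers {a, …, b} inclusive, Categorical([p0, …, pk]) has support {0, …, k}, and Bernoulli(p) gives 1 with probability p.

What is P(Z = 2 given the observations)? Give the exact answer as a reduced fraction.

P(Z = 2 | obs) = 3/5

Enumerate traces; 48 have nonzero weight after conditioning:
  (X=0, U=1, V=2, Z=2, Y=1, W=0) weight 1/100
  (X=0, U=1, V=2, Z=2, Y=1, W=1) weight 3/400
  (X=0, U=1, V=2, Z=2, Y=1, W=2) weight 1/400
  (X=0, U=1, V=3, Z=2, Y=0, W=0) weight 1/400
  (X=0, U=1, V=3, Z=2, Y=0, W=1) weight 3/1600
  (X=0, U=1, V=3, Z=2, Y=0, W=2) weight 1/1600
  (X=0, U=2, V=2, Z=2, Y=1, W=0) weight 1/100
  (X=0, U=2, V=2, Z=2, Y=1, W=1) weight 3/400
  (X=1, U=1, V=2, Z=1, Y=1, W=0) weight 1/240
  … 39 more
Group by Z:
  weight(Z=1) = 1/15
  weight(Z=2) = 1/10
Total weight = 1/15 + 1/10 = 1/6
P(Z=1 | obs) = 1/15 / 1/6 = 2/5
P(Z=2 | obs) = 1/10 / 1/6 = 3/5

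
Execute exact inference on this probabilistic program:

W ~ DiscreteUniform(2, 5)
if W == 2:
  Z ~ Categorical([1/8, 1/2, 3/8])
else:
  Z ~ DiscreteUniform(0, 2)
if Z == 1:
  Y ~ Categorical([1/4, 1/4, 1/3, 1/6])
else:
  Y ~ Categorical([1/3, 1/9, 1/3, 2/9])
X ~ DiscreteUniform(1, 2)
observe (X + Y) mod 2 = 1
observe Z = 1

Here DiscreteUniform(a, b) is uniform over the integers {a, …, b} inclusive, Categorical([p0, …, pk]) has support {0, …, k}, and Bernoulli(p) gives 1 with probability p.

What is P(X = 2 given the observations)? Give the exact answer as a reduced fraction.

Enumerate traces; 16 have nonzero weight after conditioning:
  (W=2, Z=1, Y=0, X=1) weight 1/64
  (W=2, Z=1, Y=1, X=2) weight 1/64
  (W=2, Z=1, Y=2, X=1) weight 1/48
  (W=2, Z=1, Y=3, X=2) weight 1/96
  (W=3, Z=1, Y=0, X=1) weight 1/96
  (W=3, Z=1, Y=1, X=2) weight 1/96
  (W=3, Z=1, Y=2, X=1) weight 1/72
  (W=3, Z=1, Y=3, X=2) weight 1/144
  … 8 more
Group by X:
  weight(X=1) = 7/64
  weight(X=2) = 5/64
Total weight = 7/64 + 5/64 = 3/16
P(X=1 | obs) = 7/64 / 3/16 = 7/12
P(X=2 | obs) = 5/64 / 3/16 = 5/12

P(X = 2 | obs) = 5/12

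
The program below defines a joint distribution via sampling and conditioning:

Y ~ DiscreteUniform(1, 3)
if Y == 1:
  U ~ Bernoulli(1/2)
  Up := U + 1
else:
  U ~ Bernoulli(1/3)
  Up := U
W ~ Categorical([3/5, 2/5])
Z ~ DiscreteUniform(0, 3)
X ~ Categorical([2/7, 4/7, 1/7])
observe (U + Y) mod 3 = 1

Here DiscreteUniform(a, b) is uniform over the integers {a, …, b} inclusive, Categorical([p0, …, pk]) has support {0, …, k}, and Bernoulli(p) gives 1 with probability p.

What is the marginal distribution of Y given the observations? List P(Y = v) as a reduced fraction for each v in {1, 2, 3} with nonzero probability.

P(Y=1) = 3/5, P(Y=3) = 2/5

Enumerate traces; 48 have nonzero weight after conditioning:
  (Y=1, U=0, W=0, Z=0, X=0) weight 1/140
  (Y=1, U=0, W=0, Z=0, X=1) weight 1/70
  (Y=1, U=0, W=0, Z=0, X=2) weight 1/280
  (Y=1, U=0, W=0, Z=1, X=0) weight 1/140
  (Y=1, U=0, W=0, Z=1, X=1) weight 1/70
  (Y=1, U=0, W=0, Z=1, X=2) weight 1/280
  (Y=1, U=0, W=0, Z=2, X=0) weight 1/140
  (Y=1, U=0, W=0, Z=2, X=1) weight 1/70
  (Y=3, U=1, W=0, Z=0, X=0) weight 1/210
  … 39 more
Group by Y:
  weight(Y=1) = 1/6
  weight(Y=3) = 1/9
Total weight = 1/6 + 1/9 = 5/18
P(Y=1 | obs) = 1/6 / 5/18 = 3/5
P(Y=3 | obs) = 1/9 / 5/18 = 2/5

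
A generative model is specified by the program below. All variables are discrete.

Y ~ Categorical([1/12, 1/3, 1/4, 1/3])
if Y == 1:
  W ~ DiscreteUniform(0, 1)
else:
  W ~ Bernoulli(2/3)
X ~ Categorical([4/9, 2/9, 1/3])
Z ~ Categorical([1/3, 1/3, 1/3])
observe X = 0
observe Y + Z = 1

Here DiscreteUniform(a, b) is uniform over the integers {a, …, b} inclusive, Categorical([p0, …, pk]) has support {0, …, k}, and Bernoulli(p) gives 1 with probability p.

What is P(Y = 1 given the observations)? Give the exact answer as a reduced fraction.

Enumerate traces; 4 have nonzero weight after conditioning:
  (Y=0, W=0, X=0, Z=1) weight 1/243
  (Y=0, W=1, X=0, Z=1) weight 2/243
  (Y=1, W=0, X=0, Z=0) weight 2/81
  (Y=1, W=1, X=0, Z=0) weight 2/81
Group by Y:
  weight(Y=0) = 1/81
  weight(Y=1) = 4/81
Total weight = 1/81 + 4/81 = 5/81
P(Y=0 | obs) = 1/81 / 5/81 = 1/5
P(Y=1 | obs) = 4/81 / 5/81 = 4/5

P(Y = 1 | obs) = 4/5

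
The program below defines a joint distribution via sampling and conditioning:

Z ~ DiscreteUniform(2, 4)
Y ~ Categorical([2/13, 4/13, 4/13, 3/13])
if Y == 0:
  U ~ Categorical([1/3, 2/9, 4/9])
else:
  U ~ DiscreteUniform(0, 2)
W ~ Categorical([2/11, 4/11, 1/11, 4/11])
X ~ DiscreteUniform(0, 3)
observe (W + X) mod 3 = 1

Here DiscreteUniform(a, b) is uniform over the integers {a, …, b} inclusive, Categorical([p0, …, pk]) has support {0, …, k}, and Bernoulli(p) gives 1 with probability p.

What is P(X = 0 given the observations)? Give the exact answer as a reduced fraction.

Enumerate traces; 180 have nonzero weight after conditioning:
  (Z=2, Y=0, U=0, W=0, X=1) weight 1/1287
  (Z=2, Y=0, U=0, W=1, X=0) weight 2/1287
  (Z=2, Y=0, U=0, W=1, X=3) weight 2/1287
  (Z=2, Y=0, U=0, W=2, X=2) weight 1/2574
  (Z=2, Y=0, U=0, W=3, X=1) weight 2/1287
  (Z=2, Y=0, U=1, W=0, X=1) weight 2/3861
  (Z=2, Y=0, U=1, W=1, X=0) weight 4/3861
  (Z=2, Y=0, U=1, W=1, X=3) weight 4/3861
  … 172 more
Group by X:
  weight(X=0) = 1/11
  weight(X=1) = 3/22
  weight(X=2) = 1/44
  weight(X=3) = 1/11
Total weight = 1/11 + 3/22 + 1/44 + 1/11 = 15/44
P(X=0 | obs) = 1/11 / 15/44 = 4/15
P(X=1 | obs) = 3/22 / 15/44 = 2/5
P(X=2 | obs) = 1/44 / 15/44 = 1/15
P(X=3 | obs) = 1/11 / 15/44 = 4/15

P(X = 0 | obs) = 4/15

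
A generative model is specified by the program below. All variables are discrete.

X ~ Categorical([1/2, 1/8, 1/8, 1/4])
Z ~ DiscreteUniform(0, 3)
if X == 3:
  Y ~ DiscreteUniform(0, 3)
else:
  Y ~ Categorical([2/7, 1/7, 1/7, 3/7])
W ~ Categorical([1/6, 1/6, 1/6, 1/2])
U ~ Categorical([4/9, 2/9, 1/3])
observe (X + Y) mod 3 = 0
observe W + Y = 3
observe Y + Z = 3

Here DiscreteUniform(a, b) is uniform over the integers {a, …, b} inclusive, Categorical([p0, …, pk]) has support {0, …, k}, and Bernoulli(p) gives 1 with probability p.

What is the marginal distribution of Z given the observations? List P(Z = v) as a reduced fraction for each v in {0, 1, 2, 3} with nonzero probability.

P(Z=0) = 31/104, P(Z=1) = 1/52, P(Z=2) = 1/52, P(Z=3) = 69/104

Enumerate traces; 18 have nonzero weight after conditioning:
  (X=0, Z=0, Y=3, W=0, U=0) weight 1/252
  (X=0, Z=0, Y=3, W=0, U=1) weight 1/504
  (X=0, Z=0, Y=3, W=0, U=2) weight 1/336
  (X=0, Z=3, Y=0, W=3, U=0) weight 1/126
  (X=0, Z=3, Y=0, W=3, U=1) weight 1/252
  (X=0, Z=3, Y=0, W=3, U=2) weight 1/168
  (X=1, Z=1, Y=2, W=1, U=0) weight 1/3024
  (X=1, Z=1, Y=2, W=1, U=1) weight 1/6048
  (X=2, Z=2, Y=1, W=2, U=0) weight 1/3024
  … 9 more
Group by Z:
  weight(Z=0) = 31/2688
  weight(Z=1) = 1/1344
  weight(Z=2) = 1/1344
  weight(Z=3) = 23/896
Total weight = 31/2688 + 1/1344 + 1/1344 + 23/896 = 13/336
P(Z=0 | obs) = 31/2688 / 13/336 = 31/104
P(Z=1 | obs) = 1/1344 / 13/336 = 1/52
P(Z=2 | obs) = 1/1344 / 13/336 = 1/52
P(Z=3 | obs) = 23/896 / 13/336 = 69/104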